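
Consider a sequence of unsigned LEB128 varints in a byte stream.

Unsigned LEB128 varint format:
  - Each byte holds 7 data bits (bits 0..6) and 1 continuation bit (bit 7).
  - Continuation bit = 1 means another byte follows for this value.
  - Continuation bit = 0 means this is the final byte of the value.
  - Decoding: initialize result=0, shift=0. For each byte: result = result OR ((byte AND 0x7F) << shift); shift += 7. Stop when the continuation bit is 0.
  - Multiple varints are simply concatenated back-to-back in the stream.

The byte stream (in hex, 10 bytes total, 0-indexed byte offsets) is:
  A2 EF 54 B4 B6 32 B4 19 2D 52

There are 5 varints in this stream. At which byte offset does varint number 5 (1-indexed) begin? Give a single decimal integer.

  byte[0]=0xA2 cont=1 payload=0x22=34: acc |= 34<<0 -> acc=34 shift=7
  byte[1]=0xEF cont=1 payload=0x6F=111: acc |= 111<<7 -> acc=14242 shift=14
  byte[2]=0x54 cont=0 payload=0x54=84: acc |= 84<<14 -> acc=1390498 shift=21 [end]
Varint 1: bytes[0:3] = A2 EF 54 -> value 1390498 (3 byte(s))
  byte[3]=0xB4 cont=1 payload=0x34=52: acc |= 52<<0 -> acc=52 shift=7
  byte[4]=0xB6 cont=1 payload=0x36=54: acc |= 54<<7 -> acc=6964 shift=14
  byte[5]=0x32 cont=0 payload=0x32=50: acc |= 50<<14 -> acc=826164 shift=21 [end]
Varint 2: bytes[3:6] = B4 B6 32 -> value 826164 (3 byte(s))
  byte[6]=0xB4 cont=1 payload=0x34=52: acc |= 52<<0 -> acc=52 shift=7
  byte[7]=0x19 cont=0 payload=0x19=25: acc |= 25<<7 -> acc=3252 shift=14 [end]
Varint 3: bytes[6:8] = B4 19 -> value 3252 (2 byte(s))
  byte[8]=0x2D cont=0 payload=0x2D=45: acc |= 45<<0 -> acc=45 shift=7 [end]
Varint 4: bytes[8:9] = 2D -> value 45 (1 byte(s))
  byte[9]=0x52 cont=0 payload=0x52=82: acc |= 82<<0 -> acc=82 shift=7 [end]
Varint 5: bytes[9:10] = 52 -> value 82 (1 byte(s))

Answer: 9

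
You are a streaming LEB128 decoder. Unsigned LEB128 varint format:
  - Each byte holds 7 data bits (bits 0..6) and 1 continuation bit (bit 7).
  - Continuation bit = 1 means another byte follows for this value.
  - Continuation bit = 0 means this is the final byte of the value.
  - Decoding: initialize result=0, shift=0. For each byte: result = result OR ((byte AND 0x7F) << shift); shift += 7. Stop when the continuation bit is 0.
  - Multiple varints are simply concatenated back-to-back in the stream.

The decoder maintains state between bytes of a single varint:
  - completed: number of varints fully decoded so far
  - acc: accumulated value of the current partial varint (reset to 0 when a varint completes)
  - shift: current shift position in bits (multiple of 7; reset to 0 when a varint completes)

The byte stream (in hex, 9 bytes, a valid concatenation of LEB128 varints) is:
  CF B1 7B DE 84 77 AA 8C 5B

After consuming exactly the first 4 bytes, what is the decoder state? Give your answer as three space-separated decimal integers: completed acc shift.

byte[0]=0xCF cont=1 payload=0x4F: acc |= 79<<0 -> completed=0 acc=79 shift=7
byte[1]=0xB1 cont=1 payload=0x31: acc |= 49<<7 -> completed=0 acc=6351 shift=14
byte[2]=0x7B cont=0 payload=0x7B: varint #1 complete (value=2021583); reset -> completed=1 acc=0 shift=0
byte[3]=0xDE cont=1 payload=0x5E: acc |= 94<<0 -> completed=1 acc=94 shift=7

Answer: 1 94 7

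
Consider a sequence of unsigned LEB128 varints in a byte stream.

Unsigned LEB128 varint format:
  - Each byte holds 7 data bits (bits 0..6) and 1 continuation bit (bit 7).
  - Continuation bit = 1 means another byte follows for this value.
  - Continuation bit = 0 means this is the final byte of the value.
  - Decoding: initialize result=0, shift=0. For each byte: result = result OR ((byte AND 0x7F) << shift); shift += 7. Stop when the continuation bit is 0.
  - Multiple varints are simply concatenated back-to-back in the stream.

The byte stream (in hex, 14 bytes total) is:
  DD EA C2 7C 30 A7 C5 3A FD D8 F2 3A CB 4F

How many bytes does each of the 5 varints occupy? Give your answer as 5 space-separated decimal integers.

Answer: 4 1 3 4 2

Derivation:
  byte[0]=0xDD cont=1 payload=0x5D=93: acc |= 93<<0 -> acc=93 shift=7
  byte[1]=0xEA cont=1 payload=0x6A=106: acc |= 106<<7 -> acc=13661 shift=14
  byte[2]=0xC2 cont=1 payload=0x42=66: acc |= 66<<14 -> acc=1095005 shift=21
  byte[3]=0x7C cont=0 payload=0x7C=124: acc |= 124<<21 -> acc=261141853 shift=28 [end]
Varint 1: bytes[0:4] = DD EA C2 7C -> value 261141853 (4 byte(s))
  byte[4]=0x30 cont=0 payload=0x30=48: acc |= 48<<0 -> acc=48 shift=7 [end]
Varint 2: bytes[4:5] = 30 -> value 48 (1 byte(s))
  byte[5]=0xA7 cont=1 payload=0x27=39: acc |= 39<<0 -> acc=39 shift=7
  byte[6]=0xC5 cont=1 payload=0x45=69: acc |= 69<<7 -> acc=8871 shift=14
  byte[7]=0x3A cont=0 payload=0x3A=58: acc |= 58<<14 -> acc=959143 shift=21 [end]
Varint 3: bytes[5:8] = A7 C5 3A -> value 959143 (3 byte(s))
  byte[8]=0xFD cont=1 payload=0x7D=125: acc |= 125<<0 -> acc=125 shift=7
  byte[9]=0xD8 cont=1 payload=0x58=88: acc |= 88<<7 -> acc=11389 shift=14
  byte[10]=0xF2 cont=1 payload=0x72=114: acc |= 114<<14 -> acc=1879165 shift=21
  byte[11]=0x3A cont=0 payload=0x3A=58: acc |= 58<<21 -> acc=123513981 shift=28 [end]
Varint 4: bytes[8:12] = FD D8 F2 3A -> value 123513981 (4 byte(s))
  byte[12]=0xCB cont=1 payload=0x4B=75: acc |= 75<<0 -> acc=75 shift=7
  byte[13]=0x4F cont=0 payload=0x4F=79: acc |= 79<<7 -> acc=10187 shift=14 [end]
Varint 5: bytes[12:14] = CB 4F -> value 10187 (2 byte(s))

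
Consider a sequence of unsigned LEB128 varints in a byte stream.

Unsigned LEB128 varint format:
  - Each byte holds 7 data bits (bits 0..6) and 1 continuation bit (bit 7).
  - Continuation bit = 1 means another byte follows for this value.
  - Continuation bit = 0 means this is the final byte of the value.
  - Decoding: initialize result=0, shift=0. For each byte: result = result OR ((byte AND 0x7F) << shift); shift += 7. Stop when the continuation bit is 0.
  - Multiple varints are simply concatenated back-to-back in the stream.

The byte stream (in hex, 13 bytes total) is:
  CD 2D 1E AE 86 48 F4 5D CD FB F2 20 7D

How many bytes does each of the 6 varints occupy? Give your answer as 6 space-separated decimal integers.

  byte[0]=0xCD cont=1 payload=0x4D=77: acc |= 77<<0 -> acc=77 shift=7
  byte[1]=0x2D cont=0 payload=0x2D=45: acc |= 45<<7 -> acc=5837 shift=14 [end]
Varint 1: bytes[0:2] = CD 2D -> value 5837 (2 byte(s))
  byte[2]=0x1E cont=0 payload=0x1E=30: acc |= 30<<0 -> acc=30 shift=7 [end]
Varint 2: bytes[2:3] = 1E -> value 30 (1 byte(s))
  byte[3]=0xAE cont=1 payload=0x2E=46: acc |= 46<<0 -> acc=46 shift=7
  byte[4]=0x86 cont=1 payload=0x06=6: acc |= 6<<7 -> acc=814 shift=14
  byte[5]=0x48 cont=0 payload=0x48=72: acc |= 72<<14 -> acc=1180462 shift=21 [end]
Varint 3: bytes[3:6] = AE 86 48 -> value 1180462 (3 byte(s))
  byte[6]=0xF4 cont=1 payload=0x74=116: acc |= 116<<0 -> acc=116 shift=7
  byte[7]=0x5D cont=0 payload=0x5D=93: acc |= 93<<7 -> acc=12020 shift=14 [end]
Varint 4: bytes[6:8] = F4 5D -> value 12020 (2 byte(s))
  byte[8]=0xCD cont=1 payload=0x4D=77: acc |= 77<<0 -> acc=77 shift=7
  byte[9]=0xFB cont=1 payload=0x7B=123: acc |= 123<<7 -> acc=15821 shift=14
  byte[10]=0xF2 cont=1 payload=0x72=114: acc |= 114<<14 -> acc=1883597 shift=21
  byte[11]=0x20 cont=0 payload=0x20=32: acc |= 32<<21 -> acc=68992461 shift=28 [end]
Varint 5: bytes[8:12] = CD FB F2 20 -> value 68992461 (4 byte(s))
  byte[12]=0x7D cont=0 payload=0x7D=125: acc |= 125<<0 -> acc=125 shift=7 [end]
Varint 6: bytes[12:13] = 7D -> value 125 (1 byte(s))

Answer: 2 1 3 2 4 1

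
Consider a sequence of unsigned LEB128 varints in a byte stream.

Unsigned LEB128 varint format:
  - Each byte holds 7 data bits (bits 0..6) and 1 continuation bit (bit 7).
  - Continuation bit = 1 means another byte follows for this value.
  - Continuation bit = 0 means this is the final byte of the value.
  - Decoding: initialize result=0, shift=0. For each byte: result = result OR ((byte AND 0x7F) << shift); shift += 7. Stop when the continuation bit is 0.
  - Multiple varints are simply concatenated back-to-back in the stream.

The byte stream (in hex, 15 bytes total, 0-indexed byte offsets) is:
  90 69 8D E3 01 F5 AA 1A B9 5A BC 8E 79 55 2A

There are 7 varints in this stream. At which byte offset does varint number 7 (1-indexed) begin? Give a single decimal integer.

Answer: 14

Derivation:
  byte[0]=0x90 cont=1 payload=0x10=16: acc |= 16<<0 -> acc=16 shift=7
  byte[1]=0x69 cont=0 payload=0x69=105: acc |= 105<<7 -> acc=13456 shift=14 [end]
Varint 1: bytes[0:2] = 90 69 -> value 13456 (2 byte(s))
  byte[2]=0x8D cont=1 payload=0x0D=13: acc |= 13<<0 -> acc=13 shift=7
  byte[3]=0xE3 cont=1 payload=0x63=99: acc |= 99<<7 -> acc=12685 shift=14
  byte[4]=0x01 cont=0 payload=0x01=1: acc |= 1<<14 -> acc=29069 shift=21 [end]
Varint 2: bytes[2:5] = 8D E3 01 -> value 29069 (3 byte(s))
  byte[5]=0xF5 cont=1 payload=0x75=117: acc |= 117<<0 -> acc=117 shift=7
  byte[6]=0xAA cont=1 payload=0x2A=42: acc |= 42<<7 -> acc=5493 shift=14
  byte[7]=0x1A cont=0 payload=0x1A=26: acc |= 26<<14 -> acc=431477 shift=21 [end]
Varint 3: bytes[5:8] = F5 AA 1A -> value 431477 (3 byte(s))
  byte[8]=0xB9 cont=1 payload=0x39=57: acc |= 57<<0 -> acc=57 shift=7
  byte[9]=0x5A cont=0 payload=0x5A=90: acc |= 90<<7 -> acc=11577 shift=14 [end]
Varint 4: bytes[8:10] = B9 5A -> value 11577 (2 byte(s))
  byte[10]=0xBC cont=1 payload=0x3C=60: acc |= 60<<0 -> acc=60 shift=7
  byte[11]=0x8E cont=1 payload=0x0E=14: acc |= 14<<7 -> acc=1852 shift=14
  byte[12]=0x79 cont=0 payload=0x79=121: acc |= 121<<14 -> acc=1984316 shift=21 [end]
Varint 5: bytes[10:13] = BC 8E 79 -> value 1984316 (3 byte(s))
  byte[13]=0x55 cont=0 payload=0x55=85: acc |= 85<<0 -> acc=85 shift=7 [end]
Varint 6: bytes[13:14] = 55 -> value 85 (1 byte(s))
  byte[14]=0x2A cont=0 payload=0x2A=42: acc |= 42<<0 -> acc=42 shift=7 [end]
Varint 7: bytes[14:15] = 2A -> value 42 (1 byte(s))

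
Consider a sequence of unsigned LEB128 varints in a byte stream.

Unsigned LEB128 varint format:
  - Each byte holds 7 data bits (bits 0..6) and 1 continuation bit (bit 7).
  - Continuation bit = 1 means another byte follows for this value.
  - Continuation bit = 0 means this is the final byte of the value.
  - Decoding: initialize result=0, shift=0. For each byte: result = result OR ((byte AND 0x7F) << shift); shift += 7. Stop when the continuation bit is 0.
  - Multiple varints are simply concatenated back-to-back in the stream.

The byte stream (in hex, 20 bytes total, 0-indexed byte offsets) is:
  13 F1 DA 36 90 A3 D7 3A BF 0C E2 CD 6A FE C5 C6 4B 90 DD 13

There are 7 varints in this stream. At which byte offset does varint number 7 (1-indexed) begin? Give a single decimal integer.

  byte[0]=0x13 cont=0 payload=0x13=19: acc |= 19<<0 -> acc=19 shift=7 [end]
Varint 1: bytes[0:1] = 13 -> value 19 (1 byte(s))
  byte[1]=0xF1 cont=1 payload=0x71=113: acc |= 113<<0 -> acc=113 shift=7
  byte[2]=0xDA cont=1 payload=0x5A=90: acc |= 90<<7 -> acc=11633 shift=14
  byte[3]=0x36 cont=0 payload=0x36=54: acc |= 54<<14 -> acc=896369 shift=21 [end]
Varint 2: bytes[1:4] = F1 DA 36 -> value 896369 (3 byte(s))
  byte[4]=0x90 cont=1 payload=0x10=16: acc |= 16<<0 -> acc=16 shift=7
  byte[5]=0xA3 cont=1 payload=0x23=35: acc |= 35<<7 -> acc=4496 shift=14
  byte[6]=0xD7 cont=1 payload=0x57=87: acc |= 87<<14 -> acc=1429904 shift=21
  byte[7]=0x3A cont=0 payload=0x3A=58: acc |= 58<<21 -> acc=123064720 shift=28 [end]
Varint 3: bytes[4:8] = 90 A3 D7 3A -> value 123064720 (4 byte(s))
  byte[8]=0xBF cont=1 payload=0x3F=63: acc |= 63<<0 -> acc=63 shift=7
  byte[9]=0x0C cont=0 payload=0x0C=12: acc |= 12<<7 -> acc=1599 shift=14 [end]
Varint 4: bytes[8:10] = BF 0C -> value 1599 (2 byte(s))
  byte[10]=0xE2 cont=1 payload=0x62=98: acc |= 98<<0 -> acc=98 shift=7
  byte[11]=0xCD cont=1 payload=0x4D=77: acc |= 77<<7 -> acc=9954 shift=14
  byte[12]=0x6A cont=0 payload=0x6A=106: acc |= 106<<14 -> acc=1746658 shift=21 [end]
Varint 5: bytes[10:13] = E2 CD 6A -> value 1746658 (3 byte(s))
  byte[13]=0xFE cont=1 payload=0x7E=126: acc |= 126<<0 -> acc=126 shift=7
  byte[14]=0xC5 cont=1 payload=0x45=69: acc |= 69<<7 -> acc=8958 shift=14
  byte[15]=0xC6 cont=1 payload=0x46=70: acc |= 70<<14 -> acc=1155838 shift=21
  byte[16]=0x4B cont=0 payload=0x4B=75: acc |= 75<<21 -> acc=158442238 shift=28 [end]
Varint 6: bytes[13:17] = FE C5 C6 4B -> value 158442238 (4 byte(s))
  byte[17]=0x90 cont=1 payload=0x10=16: acc |= 16<<0 -> acc=16 shift=7
  byte[18]=0xDD cont=1 payload=0x5D=93: acc |= 93<<7 -> acc=11920 shift=14
  byte[19]=0x13 cont=0 payload=0x13=19: acc |= 19<<14 -> acc=323216 shift=21 [end]
Varint 7: bytes[17:20] = 90 DD 13 -> value 323216 (3 byte(s))

Answer: 17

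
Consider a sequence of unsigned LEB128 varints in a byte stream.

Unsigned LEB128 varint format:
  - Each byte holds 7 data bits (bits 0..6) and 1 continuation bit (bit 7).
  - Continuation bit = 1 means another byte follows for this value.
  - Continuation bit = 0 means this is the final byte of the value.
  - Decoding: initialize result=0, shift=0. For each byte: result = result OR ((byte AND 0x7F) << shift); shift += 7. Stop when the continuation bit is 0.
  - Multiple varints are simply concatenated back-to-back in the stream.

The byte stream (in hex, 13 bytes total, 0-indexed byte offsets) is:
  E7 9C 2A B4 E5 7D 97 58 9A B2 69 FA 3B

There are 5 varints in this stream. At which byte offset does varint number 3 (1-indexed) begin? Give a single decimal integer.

  byte[0]=0xE7 cont=1 payload=0x67=103: acc |= 103<<0 -> acc=103 shift=7
  byte[1]=0x9C cont=1 payload=0x1C=28: acc |= 28<<7 -> acc=3687 shift=14
  byte[2]=0x2A cont=0 payload=0x2A=42: acc |= 42<<14 -> acc=691815 shift=21 [end]
Varint 1: bytes[0:3] = E7 9C 2A -> value 691815 (3 byte(s))
  byte[3]=0xB4 cont=1 payload=0x34=52: acc |= 52<<0 -> acc=52 shift=7
  byte[4]=0xE5 cont=1 payload=0x65=101: acc |= 101<<7 -> acc=12980 shift=14
  byte[5]=0x7D cont=0 payload=0x7D=125: acc |= 125<<14 -> acc=2060980 shift=21 [end]
Varint 2: bytes[3:6] = B4 E5 7D -> value 2060980 (3 byte(s))
  byte[6]=0x97 cont=1 payload=0x17=23: acc |= 23<<0 -> acc=23 shift=7
  byte[7]=0x58 cont=0 payload=0x58=88: acc |= 88<<7 -> acc=11287 shift=14 [end]
Varint 3: bytes[6:8] = 97 58 -> value 11287 (2 byte(s))
  byte[8]=0x9A cont=1 payload=0x1A=26: acc |= 26<<0 -> acc=26 shift=7
  byte[9]=0xB2 cont=1 payload=0x32=50: acc |= 50<<7 -> acc=6426 shift=14
  byte[10]=0x69 cont=0 payload=0x69=105: acc |= 105<<14 -> acc=1726746 shift=21 [end]
Varint 4: bytes[8:11] = 9A B2 69 -> value 1726746 (3 byte(s))
  byte[11]=0xFA cont=1 payload=0x7A=122: acc |= 122<<0 -> acc=122 shift=7
  byte[12]=0x3B cont=0 payload=0x3B=59: acc |= 59<<7 -> acc=7674 shift=14 [end]
Varint 5: bytes[11:13] = FA 3B -> value 7674 (2 byte(s))

Answer: 6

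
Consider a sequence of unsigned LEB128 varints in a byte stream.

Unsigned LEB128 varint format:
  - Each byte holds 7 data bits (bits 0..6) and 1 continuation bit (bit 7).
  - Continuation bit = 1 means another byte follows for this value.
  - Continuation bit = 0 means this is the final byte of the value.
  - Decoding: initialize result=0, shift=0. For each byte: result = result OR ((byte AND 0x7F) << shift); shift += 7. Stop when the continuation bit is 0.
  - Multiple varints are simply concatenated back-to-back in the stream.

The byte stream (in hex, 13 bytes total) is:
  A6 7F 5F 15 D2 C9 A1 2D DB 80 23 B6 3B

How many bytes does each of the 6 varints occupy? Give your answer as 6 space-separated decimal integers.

Answer: 2 1 1 4 3 2

Derivation:
  byte[0]=0xA6 cont=1 payload=0x26=38: acc |= 38<<0 -> acc=38 shift=7
  byte[1]=0x7F cont=0 payload=0x7F=127: acc |= 127<<7 -> acc=16294 shift=14 [end]
Varint 1: bytes[0:2] = A6 7F -> value 16294 (2 byte(s))
  byte[2]=0x5F cont=0 payload=0x5F=95: acc |= 95<<0 -> acc=95 shift=7 [end]
Varint 2: bytes[2:3] = 5F -> value 95 (1 byte(s))
  byte[3]=0x15 cont=0 payload=0x15=21: acc |= 21<<0 -> acc=21 shift=7 [end]
Varint 3: bytes[3:4] = 15 -> value 21 (1 byte(s))
  byte[4]=0xD2 cont=1 payload=0x52=82: acc |= 82<<0 -> acc=82 shift=7
  byte[5]=0xC9 cont=1 payload=0x49=73: acc |= 73<<7 -> acc=9426 shift=14
  byte[6]=0xA1 cont=1 payload=0x21=33: acc |= 33<<14 -> acc=550098 shift=21
  byte[7]=0x2D cont=0 payload=0x2D=45: acc |= 45<<21 -> acc=94921938 shift=28 [end]
Varint 4: bytes[4:8] = D2 C9 A1 2D -> value 94921938 (4 byte(s))
  byte[8]=0xDB cont=1 payload=0x5B=91: acc |= 91<<0 -> acc=91 shift=7
  byte[9]=0x80 cont=1 payload=0x00=0: acc |= 0<<7 -> acc=91 shift=14
  byte[10]=0x23 cont=0 payload=0x23=35: acc |= 35<<14 -> acc=573531 shift=21 [end]
Varint 5: bytes[8:11] = DB 80 23 -> value 573531 (3 byte(s))
  byte[11]=0xB6 cont=1 payload=0x36=54: acc |= 54<<0 -> acc=54 shift=7
  byte[12]=0x3B cont=0 payload=0x3B=59: acc |= 59<<7 -> acc=7606 shift=14 [end]
Varint 6: bytes[11:13] = B6 3B -> value 7606 (2 byte(s))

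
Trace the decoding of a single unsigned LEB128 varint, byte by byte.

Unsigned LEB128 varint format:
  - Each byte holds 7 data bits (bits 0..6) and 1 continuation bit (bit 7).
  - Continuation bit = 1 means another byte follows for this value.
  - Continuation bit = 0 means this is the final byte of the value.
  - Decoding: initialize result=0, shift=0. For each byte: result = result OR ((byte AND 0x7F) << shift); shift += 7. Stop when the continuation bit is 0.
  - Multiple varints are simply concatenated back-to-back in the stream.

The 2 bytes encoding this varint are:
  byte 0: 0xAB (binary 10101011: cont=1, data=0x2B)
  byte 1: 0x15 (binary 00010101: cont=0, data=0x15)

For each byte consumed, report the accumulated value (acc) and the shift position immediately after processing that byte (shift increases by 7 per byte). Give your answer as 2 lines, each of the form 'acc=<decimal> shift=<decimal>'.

byte 0=0xAB: payload=0x2B=43, contrib = 43<<0 = 43; acc -> 43, shift -> 7
byte 1=0x15: payload=0x15=21, contrib = 21<<7 = 2688; acc -> 2731, shift -> 14

Answer: acc=43 shift=7
acc=2731 shift=14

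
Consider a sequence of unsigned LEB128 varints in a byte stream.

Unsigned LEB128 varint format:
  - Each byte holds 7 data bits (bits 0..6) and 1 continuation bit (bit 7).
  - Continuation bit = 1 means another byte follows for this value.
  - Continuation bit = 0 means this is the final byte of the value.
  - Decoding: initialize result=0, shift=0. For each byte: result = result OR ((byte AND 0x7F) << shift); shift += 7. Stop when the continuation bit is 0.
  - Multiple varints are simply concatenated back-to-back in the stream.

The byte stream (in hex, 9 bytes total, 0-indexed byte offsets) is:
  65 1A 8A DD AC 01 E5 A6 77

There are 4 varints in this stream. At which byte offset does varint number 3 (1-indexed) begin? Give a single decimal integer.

Answer: 2

Derivation:
  byte[0]=0x65 cont=0 payload=0x65=101: acc |= 101<<0 -> acc=101 shift=7 [end]
Varint 1: bytes[0:1] = 65 -> value 101 (1 byte(s))
  byte[1]=0x1A cont=0 payload=0x1A=26: acc |= 26<<0 -> acc=26 shift=7 [end]
Varint 2: bytes[1:2] = 1A -> value 26 (1 byte(s))
  byte[2]=0x8A cont=1 payload=0x0A=10: acc |= 10<<0 -> acc=10 shift=7
  byte[3]=0xDD cont=1 payload=0x5D=93: acc |= 93<<7 -> acc=11914 shift=14
  byte[4]=0xAC cont=1 payload=0x2C=44: acc |= 44<<14 -> acc=732810 shift=21
  byte[5]=0x01 cont=0 payload=0x01=1: acc |= 1<<21 -> acc=2829962 shift=28 [end]
Varint 3: bytes[2:6] = 8A DD AC 01 -> value 2829962 (4 byte(s))
  byte[6]=0xE5 cont=1 payload=0x65=101: acc |= 101<<0 -> acc=101 shift=7
  byte[7]=0xA6 cont=1 payload=0x26=38: acc |= 38<<7 -> acc=4965 shift=14
  byte[8]=0x77 cont=0 payload=0x77=119: acc |= 119<<14 -> acc=1954661 shift=21 [end]
Varint 4: bytes[6:9] = E5 A6 77 -> value 1954661 (3 byte(s))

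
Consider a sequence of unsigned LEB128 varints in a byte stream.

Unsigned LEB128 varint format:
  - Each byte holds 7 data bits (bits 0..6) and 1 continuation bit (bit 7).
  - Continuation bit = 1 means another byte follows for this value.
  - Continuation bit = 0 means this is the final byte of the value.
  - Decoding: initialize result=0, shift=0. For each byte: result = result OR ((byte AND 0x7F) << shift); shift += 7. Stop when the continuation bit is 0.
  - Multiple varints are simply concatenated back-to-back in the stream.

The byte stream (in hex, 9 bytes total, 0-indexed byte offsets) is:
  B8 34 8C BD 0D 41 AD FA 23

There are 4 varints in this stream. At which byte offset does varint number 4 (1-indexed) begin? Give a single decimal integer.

  byte[0]=0xB8 cont=1 payload=0x38=56: acc |= 56<<0 -> acc=56 shift=7
  byte[1]=0x34 cont=0 payload=0x34=52: acc |= 52<<7 -> acc=6712 shift=14 [end]
Varint 1: bytes[0:2] = B8 34 -> value 6712 (2 byte(s))
  byte[2]=0x8C cont=1 payload=0x0C=12: acc |= 12<<0 -> acc=12 shift=7
  byte[3]=0xBD cont=1 payload=0x3D=61: acc |= 61<<7 -> acc=7820 shift=14
  byte[4]=0x0D cont=0 payload=0x0D=13: acc |= 13<<14 -> acc=220812 shift=21 [end]
Varint 2: bytes[2:5] = 8C BD 0D -> value 220812 (3 byte(s))
  byte[5]=0x41 cont=0 payload=0x41=65: acc |= 65<<0 -> acc=65 shift=7 [end]
Varint 3: bytes[5:6] = 41 -> value 65 (1 byte(s))
  byte[6]=0xAD cont=1 payload=0x2D=45: acc |= 45<<0 -> acc=45 shift=7
  byte[7]=0xFA cont=1 payload=0x7A=122: acc |= 122<<7 -> acc=15661 shift=14
  byte[8]=0x23 cont=0 payload=0x23=35: acc |= 35<<14 -> acc=589101 shift=21 [end]
Varint 4: bytes[6:9] = AD FA 23 -> value 589101 (3 byte(s))

Answer: 6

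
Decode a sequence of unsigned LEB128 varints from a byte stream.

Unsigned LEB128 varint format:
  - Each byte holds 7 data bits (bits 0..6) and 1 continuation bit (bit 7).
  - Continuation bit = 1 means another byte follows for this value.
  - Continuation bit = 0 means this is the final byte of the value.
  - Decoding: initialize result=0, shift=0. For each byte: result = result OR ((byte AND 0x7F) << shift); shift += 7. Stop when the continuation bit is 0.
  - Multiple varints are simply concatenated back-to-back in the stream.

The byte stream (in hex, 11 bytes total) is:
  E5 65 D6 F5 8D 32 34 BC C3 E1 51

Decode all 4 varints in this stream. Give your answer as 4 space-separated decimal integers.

  byte[0]=0xE5 cont=1 payload=0x65=101: acc |= 101<<0 -> acc=101 shift=7
  byte[1]=0x65 cont=0 payload=0x65=101: acc |= 101<<7 -> acc=13029 shift=14 [end]
Varint 1: bytes[0:2] = E5 65 -> value 13029 (2 byte(s))
  byte[2]=0xD6 cont=1 payload=0x56=86: acc |= 86<<0 -> acc=86 shift=7
  byte[3]=0xF5 cont=1 payload=0x75=117: acc |= 117<<7 -> acc=15062 shift=14
  byte[4]=0x8D cont=1 payload=0x0D=13: acc |= 13<<14 -> acc=228054 shift=21
  byte[5]=0x32 cont=0 payload=0x32=50: acc |= 50<<21 -> acc=105085654 shift=28 [end]
Varint 2: bytes[2:6] = D6 F5 8D 32 -> value 105085654 (4 byte(s))
  byte[6]=0x34 cont=0 payload=0x34=52: acc |= 52<<0 -> acc=52 shift=7 [end]
Varint 3: bytes[6:7] = 34 -> value 52 (1 byte(s))
  byte[7]=0xBC cont=1 payload=0x3C=60: acc |= 60<<0 -> acc=60 shift=7
  byte[8]=0xC3 cont=1 payload=0x43=67: acc |= 67<<7 -> acc=8636 shift=14
  byte[9]=0xE1 cont=1 payload=0x61=97: acc |= 97<<14 -> acc=1597884 shift=21
  byte[10]=0x51 cont=0 payload=0x51=81: acc |= 81<<21 -> acc=171467196 shift=28 [end]
Varint 4: bytes[7:11] = BC C3 E1 51 -> value 171467196 (4 byte(s))

Answer: 13029 105085654 52 171467196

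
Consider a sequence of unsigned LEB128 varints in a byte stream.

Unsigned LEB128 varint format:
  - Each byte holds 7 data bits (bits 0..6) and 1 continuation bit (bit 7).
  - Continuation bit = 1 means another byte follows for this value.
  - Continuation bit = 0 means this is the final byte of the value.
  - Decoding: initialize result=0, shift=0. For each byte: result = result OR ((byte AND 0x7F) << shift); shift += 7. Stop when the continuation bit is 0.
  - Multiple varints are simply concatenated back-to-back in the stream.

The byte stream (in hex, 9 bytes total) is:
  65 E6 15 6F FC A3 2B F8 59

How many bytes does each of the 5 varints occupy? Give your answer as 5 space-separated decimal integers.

Answer: 1 2 1 3 2

Derivation:
  byte[0]=0x65 cont=0 payload=0x65=101: acc |= 101<<0 -> acc=101 shift=7 [end]
Varint 1: bytes[0:1] = 65 -> value 101 (1 byte(s))
  byte[1]=0xE6 cont=1 payload=0x66=102: acc |= 102<<0 -> acc=102 shift=7
  byte[2]=0x15 cont=0 payload=0x15=21: acc |= 21<<7 -> acc=2790 shift=14 [end]
Varint 2: bytes[1:3] = E6 15 -> value 2790 (2 byte(s))
  byte[3]=0x6F cont=0 payload=0x6F=111: acc |= 111<<0 -> acc=111 shift=7 [end]
Varint 3: bytes[3:4] = 6F -> value 111 (1 byte(s))
  byte[4]=0xFC cont=1 payload=0x7C=124: acc |= 124<<0 -> acc=124 shift=7
  byte[5]=0xA3 cont=1 payload=0x23=35: acc |= 35<<7 -> acc=4604 shift=14
  byte[6]=0x2B cont=0 payload=0x2B=43: acc |= 43<<14 -> acc=709116 shift=21 [end]
Varint 4: bytes[4:7] = FC A3 2B -> value 709116 (3 byte(s))
  byte[7]=0xF8 cont=1 payload=0x78=120: acc |= 120<<0 -> acc=120 shift=7
  byte[8]=0x59 cont=0 payload=0x59=89: acc |= 89<<7 -> acc=11512 shift=14 [end]
Varint 5: bytes[7:9] = F8 59 -> value 11512 (2 byte(s))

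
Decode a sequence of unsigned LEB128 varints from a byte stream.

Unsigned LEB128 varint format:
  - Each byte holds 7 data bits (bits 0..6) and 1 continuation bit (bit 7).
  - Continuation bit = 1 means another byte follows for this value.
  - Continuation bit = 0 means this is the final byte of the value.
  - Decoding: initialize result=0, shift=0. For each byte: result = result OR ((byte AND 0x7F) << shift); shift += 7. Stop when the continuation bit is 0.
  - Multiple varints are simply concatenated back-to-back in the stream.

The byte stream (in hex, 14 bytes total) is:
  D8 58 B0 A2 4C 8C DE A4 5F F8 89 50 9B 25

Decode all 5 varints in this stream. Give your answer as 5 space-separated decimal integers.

  byte[0]=0xD8 cont=1 payload=0x58=88: acc |= 88<<0 -> acc=88 shift=7
  byte[1]=0x58 cont=0 payload=0x58=88: acc |= 88<<7 -> acc=11352 shift=14 [end]
Varint 1: bytes[0:2] = D8 58 -> value 11352 (2 byte(s))
  byte[2]=0xB0 cont=1 payload=0x30=48: acc |= 48<<0 -> acc=48 shift=7
  byte[3]=0xA2 cont=1 payload=0x22=34: acc |= 34<<7 -> acc=4400 shift=14
  byte[4]=0x4C cont=0 payload=0x4C=76: acc |= 76<<14 -> acc=1249584 shift=21 [end]
Varint 2: bytes[2:5] = B0 A2 4C -> value 1249584 (3 byte(s))
  byte[5]=0x8C cont=1 payload=0x0C=12: acc |= 12<<0 -> acc=12 shift=7
  byte[6]=0xDE cont=1 payload=0x5E=94: acc |= 94<<7 -> acc=12044 shift=14
  byte[7]=0xA4 cont=1 payload=0x24=36: acc |= 36<<14 -> acc=601868 shift=21
  byte[8]=0x5F cont=0 payload=0x5F=95: acc |= 95<<21 -> acc=199831308 shift=28 [end]
Varint 3: bytes[5:9] = 8C DE A4 5F -> value 199831308 (4 byte(s))
  byte[9]=0xF8 cont=1 payload=0x78=120: acc |= 120<<0 -> acc=120 shift=7
  byte[10]=0x89 cont=1 payload=0x09=9: acc |= 9<<7 -> acc=1272 shift=14
  byte[11]=0x50 cont=0 payload=0x50=80: acc |= 80<<14 -> acc=1311992 shift=21 [end]
Varint 4: bytes[9:12] = F8 89 50 -> value 1311992 (3 byte(s))
  byte[12]=0x9B cont=1 payload=0x1B=27: acc |= 27<<0 -> acc=27 shift=7
  byte[13]=0x25 cont=0 payload=0x25=37: acc |= 37<<7 -> acc=4763 shift=14 [end]
Varint 5: bytes[12:14] = 9B 25 -> value 4763 (2 byte(s))

Answer: 11352 1249584 199831308 1311992 4763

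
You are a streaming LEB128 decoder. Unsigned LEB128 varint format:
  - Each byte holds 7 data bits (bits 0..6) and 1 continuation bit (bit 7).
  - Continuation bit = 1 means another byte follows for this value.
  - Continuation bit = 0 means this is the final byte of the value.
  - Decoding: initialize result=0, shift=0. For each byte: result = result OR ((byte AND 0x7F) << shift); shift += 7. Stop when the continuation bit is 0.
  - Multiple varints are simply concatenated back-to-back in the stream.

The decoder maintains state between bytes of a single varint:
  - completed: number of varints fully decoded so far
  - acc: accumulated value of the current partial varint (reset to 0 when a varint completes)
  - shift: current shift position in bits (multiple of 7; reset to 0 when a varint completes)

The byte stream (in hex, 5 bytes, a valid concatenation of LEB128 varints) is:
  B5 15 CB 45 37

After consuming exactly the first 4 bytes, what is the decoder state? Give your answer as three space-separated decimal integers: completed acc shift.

byte[0]=0xB5 cont=1 payload=0x35: acc |= 53<<0 -> completed=0 acc=53 shift=7
byte[1]=0x15 cont=0 payload=0x15: varint #1 complete (value=2741); reset -> completed=1 acc=0 shift=0
byte[2]=0xCB cont=1 payload=0x4B: acc |= 75<<0 -> completed=1 acc=75 shift=7
byte[3]=0x45 cont=0 payload=0x45: varint #2 complete (value=8907); reset -> completed=2 acc=0 shift=0

Answer: 2 0 0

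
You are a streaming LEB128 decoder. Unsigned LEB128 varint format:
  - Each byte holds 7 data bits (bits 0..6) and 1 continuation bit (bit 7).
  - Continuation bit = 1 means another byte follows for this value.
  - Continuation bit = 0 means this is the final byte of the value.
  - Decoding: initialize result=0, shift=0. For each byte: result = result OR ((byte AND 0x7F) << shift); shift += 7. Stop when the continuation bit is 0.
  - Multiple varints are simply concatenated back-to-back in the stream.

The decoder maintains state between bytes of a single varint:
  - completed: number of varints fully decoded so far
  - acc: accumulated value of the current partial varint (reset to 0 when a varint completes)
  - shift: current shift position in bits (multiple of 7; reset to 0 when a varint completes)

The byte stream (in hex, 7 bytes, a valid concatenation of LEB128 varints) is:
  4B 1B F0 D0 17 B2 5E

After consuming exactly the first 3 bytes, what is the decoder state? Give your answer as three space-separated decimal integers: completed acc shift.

Answer: 2 112 7

Derivation:
byte[0]=0x4B cont=0 payload=0x4B: varint #1 complete (value=75); reset -> completed=1 acc=0 shift=0
byte[1]=0x1B cont=0 payload=0x1B: varint #2 complete (value=27); reset -> completed=2 acc=0 shift=0
byte[2]=0xF0 cont=1 payload=0x70: acc |= 112<<0 -> completed=2 acc=112 shift=7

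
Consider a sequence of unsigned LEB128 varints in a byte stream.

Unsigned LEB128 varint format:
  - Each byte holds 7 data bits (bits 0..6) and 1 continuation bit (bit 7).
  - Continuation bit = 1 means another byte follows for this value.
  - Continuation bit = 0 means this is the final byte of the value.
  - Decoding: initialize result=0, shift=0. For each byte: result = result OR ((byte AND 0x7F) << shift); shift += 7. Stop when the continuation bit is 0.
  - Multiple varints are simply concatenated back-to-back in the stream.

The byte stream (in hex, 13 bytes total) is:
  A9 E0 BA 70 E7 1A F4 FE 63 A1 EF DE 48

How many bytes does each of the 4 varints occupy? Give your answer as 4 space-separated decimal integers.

  byte[0]=0xA9 cont=1 payload=0x29=41: acc |= 41<<0 -> acc=41 shift=7
  byte[1]=0xE0 cont=1 payload=0x60=96: acc |= 96<<7 -> acc=12329 shift=14
  byte[2]=0xBA cont=1 payload=0x3A=58: acc |= 58<<14 -> acc=962601 shift=21
  byte[3]=0x70 cont=0 payload=0x70=112: acc |= 112<<21 -> acc=235843625 shift=28 [end]
Varint 1: bytes[0:4] = A9 E0 BA 70 -> value 235843625 (4 byte(s))
  byte[4]=0xE7 cont=1 payload=0x67=103: acc |= 103<<0 -> acc=103 shift=7
  byte[5]=0x1A cont=0 payload=0x1A=26: acc |= 26<<7 -> acc=3431 shift=14 [end]
Varint 2: bytes[4:6] = E7 1A -> value 3431 (2 byte(s))
  byte[6]=0xF4 cont=1 payload=0x74=116: acc |= 116<<0 -> acc=116 shift=7
  byte[7]=0xFE cont=1 payload=0x7E=126: acc |= 126<<7 -> acc=16244 shift=14
  byte[8]=0x63 cont=0 payload=0x63=99: acc |= 99<<14 -> acc=1638260 shift=21 [end]
Varint 3: bytes[6:9] = F4 FE 63 -> value 1638260 (3 byte(s))
  byte[9]=0xA1 cont=1 payload=0x21=33: acc |= 33<<0 -> acc=33 shift=7
  byte[10]=0xEF cont=1 payload=0x6F=111: acc |= 111<<7 -> acc=14241 shift=14
  byte[11]=0xDE cont=1 payload=0x5E=94: acc |= 94<<14 -> acc=1554337 shift=21
  byte[12]=0x48 cont=0 payload=0x48=72: acc |= 72<<21 -> acc=152549281 shift=28 [end]
Varint 4: bytes[9:13] = A1 EF DE 48 -> value 152549281 (4 byte(s))

Answer: 4 2 3 4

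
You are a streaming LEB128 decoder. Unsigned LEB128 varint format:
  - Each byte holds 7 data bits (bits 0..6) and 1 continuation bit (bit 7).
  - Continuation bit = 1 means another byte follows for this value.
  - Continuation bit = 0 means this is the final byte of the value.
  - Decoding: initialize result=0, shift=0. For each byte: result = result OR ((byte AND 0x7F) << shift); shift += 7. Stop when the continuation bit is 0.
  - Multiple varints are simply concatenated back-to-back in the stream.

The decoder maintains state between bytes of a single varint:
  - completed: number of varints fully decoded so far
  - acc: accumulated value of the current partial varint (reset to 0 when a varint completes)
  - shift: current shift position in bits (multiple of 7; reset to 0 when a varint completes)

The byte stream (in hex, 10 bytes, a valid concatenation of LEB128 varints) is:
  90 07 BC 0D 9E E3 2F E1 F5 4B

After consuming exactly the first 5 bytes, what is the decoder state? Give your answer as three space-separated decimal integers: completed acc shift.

Answer: 2 30 7

Derivation:
byte[0]=0x90 cont=1 payload=0x10: acc |= 16<<0 -> completed=0 acc=16 shift=7
byte[1]=0x07 cont=0 payload=0x07: varint #1 complete (value=912); reset -> completed=1 acc=0 shift=0
byte[2]=0xBC cont=1 payload=0x3C: acc |= 60<<0 -> completed=1 acc=60 shift=7
byte[3]=0x0D cont=0 payload=0x0D: varint #2 complete (value=1724); reset -> completed=2 acc=0 shift=0
byte[4]=0x9E cont=1 payload=0x1E: acc |= 30<<0 -> completed=2 acc=30 shift=7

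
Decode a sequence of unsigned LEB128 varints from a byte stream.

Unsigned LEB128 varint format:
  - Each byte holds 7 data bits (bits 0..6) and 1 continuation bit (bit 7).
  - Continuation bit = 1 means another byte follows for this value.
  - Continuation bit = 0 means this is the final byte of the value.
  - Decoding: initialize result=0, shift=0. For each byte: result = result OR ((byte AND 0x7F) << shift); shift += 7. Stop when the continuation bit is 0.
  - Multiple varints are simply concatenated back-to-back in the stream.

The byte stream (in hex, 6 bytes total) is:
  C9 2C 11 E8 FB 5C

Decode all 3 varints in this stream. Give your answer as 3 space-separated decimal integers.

Answer: 5705 17 1523176

Derivation:
  byte[0]=0xC9 cont=1 payload=0x49=73: acc |= 73<<0 -> acc=73 shift=7
  byte[1]=0x2C cont=0 payload=0x2C=44: acc |= 44<<7 -> acc=5705 shift=14 [end]
Varint 1: bytes[0:2] = C9 2C -> value 5705 (2 byte(s))
  byte[2]=0x11 cont=0 payload=0x11=17: acc |= 17<<0 -> acc=17 shift=7 [end]
Varint 2: bytes[2:3] = 11 -> value 17 (1 byte(s))
  byte[3]=0xE8 cont=1 payload=0x68=104: acc |= 104<<0 -> acc=104 shift=7
  byte[4]=0xFB cont=1 payload=0x7B=123: acc |= 123<<7 -> acc=15848 shift=14
  byte[5]=0x5C cont=0 payload=0x5C=92: acc |= 92<<14 -> acc=1523176 shift=21 [end]
Varint 3: bytes[3:6] = E8 FB 5C -> value 1523176 (3 byte(s))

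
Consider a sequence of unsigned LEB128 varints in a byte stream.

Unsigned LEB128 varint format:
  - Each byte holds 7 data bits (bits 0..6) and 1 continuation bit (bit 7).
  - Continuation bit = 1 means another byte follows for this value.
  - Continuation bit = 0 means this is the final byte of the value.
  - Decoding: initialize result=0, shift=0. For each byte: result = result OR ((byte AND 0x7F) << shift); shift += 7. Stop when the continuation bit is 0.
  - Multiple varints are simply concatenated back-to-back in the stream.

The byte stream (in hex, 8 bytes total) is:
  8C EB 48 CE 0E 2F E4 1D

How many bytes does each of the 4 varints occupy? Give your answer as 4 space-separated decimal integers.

Answer: 3 2 1 2

Derivation:
  byte[0]=0x8C cont=1 payload=0x0C=12: acc |= 12<<0 -> acc=12 shift=7
  byte[1]=0xEB cont=1 payload=0x6B=107: acc |= 107<<7 -> acc=13708 shift=14
  byte[2]=0x48 cont=0 payload=0x48=72: acc |= 72<<14 -> acc=1193356 shift=21 [end]
Varint 1: bytes[0:3] = 8C EB 48 -> value 1193356 (3 byte(s))
  byte[3]=0xCE cont=1 payload=0x4E=78: acc |= 78<<0 -> acc=78 shift=7
  byte[4]=0x0E cont=0 payload=0x0E=14: acc |= 14<<7 -> acc=1870 shift=14 [end]
Varint 2: bytes[3:5] = CE 0E -> value 1870 (2 byte(s))
  byte[5]=0x2F cont=0 payload=0x2F=47: acc |= 47<<0 -> acc=47 shift=7 [end]
Varint 3: bytes[5:6] = 2F -> value 47 (1 byte(s))
  byte[6]=0xE4 cont=1 payload=0x64=100: acc |= 100<<0 -> acc=100 shift=7
  byte[7]=0x1D cont=0 payload=0x1D=29: acc |= 29<<7 -> acc=3812 shift=14 [end]
Varint 4: bytes[6:8] = E4 1D -> value 3812 (2 byte(s))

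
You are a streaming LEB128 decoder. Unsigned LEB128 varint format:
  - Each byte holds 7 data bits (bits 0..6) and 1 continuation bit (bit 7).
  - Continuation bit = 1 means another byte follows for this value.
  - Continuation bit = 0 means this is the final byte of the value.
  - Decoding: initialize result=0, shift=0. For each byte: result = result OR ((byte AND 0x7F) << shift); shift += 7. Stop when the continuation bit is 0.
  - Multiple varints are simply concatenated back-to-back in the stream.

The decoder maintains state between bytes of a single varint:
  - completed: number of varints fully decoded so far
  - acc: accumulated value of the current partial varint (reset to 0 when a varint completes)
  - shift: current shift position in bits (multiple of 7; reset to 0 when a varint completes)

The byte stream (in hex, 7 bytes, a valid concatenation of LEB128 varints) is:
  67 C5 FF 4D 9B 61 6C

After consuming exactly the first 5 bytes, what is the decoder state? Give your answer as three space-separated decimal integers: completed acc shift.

Answer: 2 27 7

Derivation:
byte[0]=0x67 cont=0 payload=0x67: varint #1 complete (value=103); reset -> completed=1 acc=0 shift=0
byte[1]=0xC5 cont=1 payload=0x45: acc |= 69<<0 -> completed=1 acc=69 shift=7
byte[2]=0xFF cont=1 payload=0x7F: acc |= 127<<7 -> completed=1 acc=16325 shift=14
byte[3]=0x4D cont=0 payload=0x4D: varint #2 complete (value=1277893); reset -> completed=2 acc=0 shift=0
byte[4]=0x9B cont=1 payload=0x1B: acc |= 27<<0 -> completed=2 acc=27 shift=7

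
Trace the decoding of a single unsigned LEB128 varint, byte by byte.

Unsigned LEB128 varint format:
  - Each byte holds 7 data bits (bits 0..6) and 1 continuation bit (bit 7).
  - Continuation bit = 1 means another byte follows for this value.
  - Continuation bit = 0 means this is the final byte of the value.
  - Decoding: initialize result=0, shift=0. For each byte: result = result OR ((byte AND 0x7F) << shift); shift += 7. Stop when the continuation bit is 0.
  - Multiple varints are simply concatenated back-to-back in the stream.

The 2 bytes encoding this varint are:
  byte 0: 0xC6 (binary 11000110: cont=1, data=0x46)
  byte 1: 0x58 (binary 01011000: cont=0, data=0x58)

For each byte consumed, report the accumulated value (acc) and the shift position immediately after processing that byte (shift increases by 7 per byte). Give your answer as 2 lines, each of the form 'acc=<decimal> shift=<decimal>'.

byte 0=0xC6: payload=0x46=70, contrib = 70<<0 = 70; acc -> 70, shift -> 7
byte 1=0x58: payload=0x58=88, contrib = 88<<7 = 11264; acc -> 11334, shift -> 14

Answer: acc=70 shift=7
acc=11334 shift=14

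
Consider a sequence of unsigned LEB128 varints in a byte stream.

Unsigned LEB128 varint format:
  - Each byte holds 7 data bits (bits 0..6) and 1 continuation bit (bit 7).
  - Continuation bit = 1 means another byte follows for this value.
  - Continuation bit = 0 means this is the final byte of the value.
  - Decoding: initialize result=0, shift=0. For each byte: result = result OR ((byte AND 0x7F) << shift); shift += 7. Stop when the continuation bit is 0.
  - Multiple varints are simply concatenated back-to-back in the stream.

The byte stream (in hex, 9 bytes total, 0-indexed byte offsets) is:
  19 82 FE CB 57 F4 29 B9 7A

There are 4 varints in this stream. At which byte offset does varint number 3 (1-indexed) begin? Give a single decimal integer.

Answer: 5

Derivation:
  byte[0]=0x19 cont=0 payload=0x19=25: acc |= 25<<0 -> acc=25 shift=7 [end]
Varint 1: bytes[0:1] = 19 -> value 25 (1 byte(s))
  byte[1]=0x82 cont=1 payload=0x02=2: acc |= 2<<0 -> acc=2 shift=7
  byte[2]=0xFE cont=1 payload=0x7E=126: acc |= 126<<7 -> acc=16130 shift=14
  byte[3]=0xCB cont=1 payload=0x4B=75: acc |= 75<<14 -> acc=1244930 shift=21
  byte[4]=0x57 cont=0 payload=0x57=87: acc |= 87<<21 -> acc=183697154 shift=28 [end]
Varint 2: bytes[1:5] = 82 FE CB 57 -> value 183697154 (4 byte(s))
  byte[5]=0xF4 cont=1 payload=0x74=116: acc |= 116<<0 -> acc=116 shift=7
  byte[6]=0x29 cont=0 payload=0x29=41: acc |= 41<<7 -> acc=5364 shift=14 [end]
Varint 3: bytes[5:7] = F4 29 -> value 5364 (2 byte(s))
  byte[7]=0xB9 cont=1 payload=0x39=57: acc |= 57<<0 -> acc=57 shift=7
  byte[8]=0x7A cont=0 payload=0x7A=122: acc |= 122<<7 -> acc=15673 shift=14 [end]
Varint 4: bytes[7:9] = B9 7A -> value 15673 (2 byte(s))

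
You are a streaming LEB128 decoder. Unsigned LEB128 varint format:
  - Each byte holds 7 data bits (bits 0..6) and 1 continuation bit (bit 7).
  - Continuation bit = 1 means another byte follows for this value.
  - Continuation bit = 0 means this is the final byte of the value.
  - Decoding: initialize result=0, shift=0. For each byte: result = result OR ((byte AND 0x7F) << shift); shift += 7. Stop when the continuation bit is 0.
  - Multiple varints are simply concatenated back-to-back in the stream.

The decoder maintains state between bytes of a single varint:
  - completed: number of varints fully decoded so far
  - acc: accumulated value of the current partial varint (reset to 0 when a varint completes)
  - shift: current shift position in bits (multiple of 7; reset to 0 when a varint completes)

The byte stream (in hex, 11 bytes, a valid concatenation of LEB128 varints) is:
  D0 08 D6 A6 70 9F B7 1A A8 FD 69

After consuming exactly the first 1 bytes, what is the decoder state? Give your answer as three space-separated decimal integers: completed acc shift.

Answer: 0 80 7

Derivation:
byte[0]=0xD0 cont=1 payload=0x50: acc |= 80<<0 -> completed=0 acc=80 shift=7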